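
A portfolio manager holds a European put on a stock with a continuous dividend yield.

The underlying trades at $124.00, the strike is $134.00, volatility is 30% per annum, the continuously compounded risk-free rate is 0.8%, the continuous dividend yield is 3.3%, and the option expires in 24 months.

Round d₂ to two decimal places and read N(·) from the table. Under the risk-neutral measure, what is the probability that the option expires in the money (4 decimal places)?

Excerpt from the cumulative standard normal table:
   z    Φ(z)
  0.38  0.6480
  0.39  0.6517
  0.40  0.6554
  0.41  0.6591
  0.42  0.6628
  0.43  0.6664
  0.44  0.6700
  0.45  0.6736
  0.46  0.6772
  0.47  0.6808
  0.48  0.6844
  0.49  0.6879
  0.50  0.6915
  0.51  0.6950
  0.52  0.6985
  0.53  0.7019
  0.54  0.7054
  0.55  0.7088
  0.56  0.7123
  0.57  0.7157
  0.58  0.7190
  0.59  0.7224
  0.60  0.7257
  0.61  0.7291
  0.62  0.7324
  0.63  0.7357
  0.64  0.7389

T = 2;  σ√T = 0.4243
d₁ = [ln(124/134) + (0.008 − 0.033 + 0.3²/2)·2] / 0.4243 = [-0.0776 + 0.0400] / 0.4243 = -0.0885 ≈ -0.09
d₂ = d₁ − σ√T = -0.0885 − 0.4243 = -0.5128 ≈ -0.51
Risk-neutral Pr[S_T < K] = N(−d₂) = N(0.51) = 0.6950

0.6950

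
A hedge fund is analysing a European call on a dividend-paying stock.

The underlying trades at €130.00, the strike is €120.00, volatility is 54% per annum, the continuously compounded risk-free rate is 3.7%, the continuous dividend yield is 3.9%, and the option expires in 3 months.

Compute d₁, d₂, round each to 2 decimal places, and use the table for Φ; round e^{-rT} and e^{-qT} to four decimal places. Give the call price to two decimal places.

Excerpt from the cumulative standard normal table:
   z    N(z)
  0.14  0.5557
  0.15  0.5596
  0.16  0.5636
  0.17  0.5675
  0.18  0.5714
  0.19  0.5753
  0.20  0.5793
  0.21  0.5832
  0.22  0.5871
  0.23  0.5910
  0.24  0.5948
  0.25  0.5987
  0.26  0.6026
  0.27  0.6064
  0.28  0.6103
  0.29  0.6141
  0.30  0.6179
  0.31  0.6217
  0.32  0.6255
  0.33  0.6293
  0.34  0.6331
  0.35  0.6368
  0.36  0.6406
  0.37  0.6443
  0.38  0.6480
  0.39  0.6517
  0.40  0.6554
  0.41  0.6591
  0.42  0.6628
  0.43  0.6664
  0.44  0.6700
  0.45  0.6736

€18.78

σ√T = 0.54·√0.25 = 0.2700
d₁ = [ln(130/120) + (0.037 − 0.039 + ½·0.54²)·0.25] / (σ√T) = (0.0800 + 0.0360) / 0.2700 = 0.4296 which rounds to 0.43
d₂ = 0.4296 − 0.2700 = 0.1596 which rounds to 0.16
e^(−qT) = e^(−0.039·0.25) = 0.9903;  e^(−rT) = e^(−0.037·0.25) = 0.9908
N(d₁) = N(0.43) = 0.6664;  N(d₂) = N(0.16) = 0.5636
C = 130·0.9903·0.6664 − 120·0.9908·0.5636 = 85.7917 − 67.0098 = 18.7819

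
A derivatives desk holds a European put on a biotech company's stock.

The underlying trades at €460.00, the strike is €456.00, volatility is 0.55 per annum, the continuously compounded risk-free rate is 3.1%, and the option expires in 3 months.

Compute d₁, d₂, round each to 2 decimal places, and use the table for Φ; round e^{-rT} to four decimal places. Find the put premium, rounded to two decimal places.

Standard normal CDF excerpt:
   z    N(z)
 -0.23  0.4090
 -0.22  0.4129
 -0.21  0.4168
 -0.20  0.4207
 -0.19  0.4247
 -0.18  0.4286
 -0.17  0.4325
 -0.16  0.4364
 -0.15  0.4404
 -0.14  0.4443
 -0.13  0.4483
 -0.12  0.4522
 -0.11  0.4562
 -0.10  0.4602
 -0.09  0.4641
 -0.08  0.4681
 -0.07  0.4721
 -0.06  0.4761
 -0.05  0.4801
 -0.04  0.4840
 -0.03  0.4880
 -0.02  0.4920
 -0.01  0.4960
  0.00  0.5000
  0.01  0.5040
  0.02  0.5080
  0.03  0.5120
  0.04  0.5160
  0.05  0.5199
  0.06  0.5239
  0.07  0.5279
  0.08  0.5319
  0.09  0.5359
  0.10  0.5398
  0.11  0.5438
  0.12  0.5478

σ√T = 0.55·√0.25 = 0.2750
d₁ = [ln(460/456) + (0.031 + 0.55²/2)·0.25] / 0.2750 = [0.0087 + 0.0456] / 0.2750 = 0.1974 ≈ 0.20
d₂ = d₁ − σ√T = 0.1974 − 0.2750 = -0.0776 ≈ -0.08
e^(−rT) = e^(−0.031·0.25) = 0.9923
N(−d₂) = N(0.08) = 0.5319;  N(−d₁) = N(-0.20) = 0.4207
P = 456·0.9923·0.5319 − 460·0.4207 = 240.6788 − 193.5220 = 47.1568

€47.16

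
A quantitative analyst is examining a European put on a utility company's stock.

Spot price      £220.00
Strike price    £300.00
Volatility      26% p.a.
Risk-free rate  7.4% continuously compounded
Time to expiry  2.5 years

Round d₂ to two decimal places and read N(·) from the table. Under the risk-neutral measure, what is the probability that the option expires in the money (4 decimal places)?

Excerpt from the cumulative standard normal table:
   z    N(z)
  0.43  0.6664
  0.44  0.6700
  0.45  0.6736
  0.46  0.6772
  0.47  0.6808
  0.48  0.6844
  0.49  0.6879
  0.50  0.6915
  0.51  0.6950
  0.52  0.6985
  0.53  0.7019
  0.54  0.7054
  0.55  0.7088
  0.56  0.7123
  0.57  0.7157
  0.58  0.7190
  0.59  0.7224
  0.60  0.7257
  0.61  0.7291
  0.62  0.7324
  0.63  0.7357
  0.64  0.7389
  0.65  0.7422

σ√T = 0.26 × 1.5811 = 0.4111
ln(S/K) + (r + σ²/2)T = ln(220/300) + (0.074 + 0.26²/2)·2.5 = -0.3102 + 0.2695 = -0.0407
d₁ = -0.0407 / 0.4111 = -0.0989 → -0.10
d₂ = d₁ − σ√T = -0.0989 − 0.4111 = -0.5100 → -0.51
Pr(exercise) under Q = N(−d₂) = N(0.51) = 0.6950

0.6950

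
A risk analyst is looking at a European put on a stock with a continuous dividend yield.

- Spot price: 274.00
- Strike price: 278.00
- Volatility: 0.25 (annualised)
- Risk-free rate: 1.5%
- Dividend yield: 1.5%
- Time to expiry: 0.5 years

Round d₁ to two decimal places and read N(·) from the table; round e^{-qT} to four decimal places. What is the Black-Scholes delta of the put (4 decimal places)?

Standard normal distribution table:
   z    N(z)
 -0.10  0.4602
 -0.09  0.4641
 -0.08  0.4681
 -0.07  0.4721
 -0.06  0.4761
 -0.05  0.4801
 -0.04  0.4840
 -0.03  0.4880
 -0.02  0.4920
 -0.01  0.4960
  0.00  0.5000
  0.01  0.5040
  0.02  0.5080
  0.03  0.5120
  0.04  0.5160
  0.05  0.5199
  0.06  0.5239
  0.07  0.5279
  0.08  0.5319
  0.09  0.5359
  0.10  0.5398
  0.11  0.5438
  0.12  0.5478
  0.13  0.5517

σ√T = 0.25 × 0.7071 = 0.1768
ln(S/K) + (r − q + σ²/2)T = ln(274/278) + (0.015 − 0.015 + 0.25²/2)·0.5 = -0.0145 + 0.0156 = 0.0011
d₁ = 0.0011 / 0.1768 = 0.0064 which rounds to 0.01
N(d₁) = N(0.01) = 0.5040
Δ_put = e^(−qT)·(N(d₁) − 1) = 0.9925·(0.5040 − 1) = -0.4923

-0.4923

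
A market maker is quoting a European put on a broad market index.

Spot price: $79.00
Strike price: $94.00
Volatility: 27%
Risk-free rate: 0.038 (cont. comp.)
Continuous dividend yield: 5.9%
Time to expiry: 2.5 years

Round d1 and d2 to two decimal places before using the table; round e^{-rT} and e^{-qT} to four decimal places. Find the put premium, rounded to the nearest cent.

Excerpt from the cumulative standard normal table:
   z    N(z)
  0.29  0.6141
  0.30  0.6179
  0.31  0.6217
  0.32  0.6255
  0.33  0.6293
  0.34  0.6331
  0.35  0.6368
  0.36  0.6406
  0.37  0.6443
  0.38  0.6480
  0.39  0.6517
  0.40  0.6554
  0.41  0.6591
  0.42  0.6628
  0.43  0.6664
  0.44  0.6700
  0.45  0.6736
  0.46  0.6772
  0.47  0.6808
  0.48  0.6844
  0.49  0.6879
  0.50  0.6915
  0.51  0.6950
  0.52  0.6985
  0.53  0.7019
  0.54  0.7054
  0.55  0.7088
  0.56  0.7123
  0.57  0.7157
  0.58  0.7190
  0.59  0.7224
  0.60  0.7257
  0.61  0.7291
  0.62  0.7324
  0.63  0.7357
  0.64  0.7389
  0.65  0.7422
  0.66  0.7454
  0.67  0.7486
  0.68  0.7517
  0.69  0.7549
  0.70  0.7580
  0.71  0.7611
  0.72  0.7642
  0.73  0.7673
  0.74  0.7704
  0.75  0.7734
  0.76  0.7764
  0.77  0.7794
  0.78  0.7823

σ√T = 0.27 × 1.5811 = 0.4269
ln(S/K) + (r − q + σ²/2)T = ln(79/94) + (0.038 − 0.059 + 0.27²/2)·2.5 = -0.1738 + 0.0386 = -0.1352
d₁ = -0.1352 / 0.4269 = -0.3167 ≈ -0.32
d₂ = d₁ − σ√T = -0.3167 − 0.4269 = -0.7437 ≈ -0.74
exp(−qT) = exp(−0.059·2.5) = 0.8629;  exp(−rT) = exp(−0.038·2.5) = 0.9094
N(−d₂) = N(0.74) = 0.7704;  N(−d₁) = N(0.32) = 0.6255
P = 94·0.9094·0.7704 − 79·0.8629·0.6255 = 65.8566 − 42.6398 = 23.2168

$23.22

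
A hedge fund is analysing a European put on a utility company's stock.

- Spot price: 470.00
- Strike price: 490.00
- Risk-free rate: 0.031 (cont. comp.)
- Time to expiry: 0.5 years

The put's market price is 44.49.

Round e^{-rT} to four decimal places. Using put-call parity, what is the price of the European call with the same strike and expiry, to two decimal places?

exp(−rT) = exp(−0.031·0.5) = 0.9846
Put-call parity: C − P = S − K·e^(−rT) = 470 − 490·0.9846 = 470 − 482.4540 = -12.4540
C = P + (C − P) = 44.49 + (-12.4540) = 32.0360

32.04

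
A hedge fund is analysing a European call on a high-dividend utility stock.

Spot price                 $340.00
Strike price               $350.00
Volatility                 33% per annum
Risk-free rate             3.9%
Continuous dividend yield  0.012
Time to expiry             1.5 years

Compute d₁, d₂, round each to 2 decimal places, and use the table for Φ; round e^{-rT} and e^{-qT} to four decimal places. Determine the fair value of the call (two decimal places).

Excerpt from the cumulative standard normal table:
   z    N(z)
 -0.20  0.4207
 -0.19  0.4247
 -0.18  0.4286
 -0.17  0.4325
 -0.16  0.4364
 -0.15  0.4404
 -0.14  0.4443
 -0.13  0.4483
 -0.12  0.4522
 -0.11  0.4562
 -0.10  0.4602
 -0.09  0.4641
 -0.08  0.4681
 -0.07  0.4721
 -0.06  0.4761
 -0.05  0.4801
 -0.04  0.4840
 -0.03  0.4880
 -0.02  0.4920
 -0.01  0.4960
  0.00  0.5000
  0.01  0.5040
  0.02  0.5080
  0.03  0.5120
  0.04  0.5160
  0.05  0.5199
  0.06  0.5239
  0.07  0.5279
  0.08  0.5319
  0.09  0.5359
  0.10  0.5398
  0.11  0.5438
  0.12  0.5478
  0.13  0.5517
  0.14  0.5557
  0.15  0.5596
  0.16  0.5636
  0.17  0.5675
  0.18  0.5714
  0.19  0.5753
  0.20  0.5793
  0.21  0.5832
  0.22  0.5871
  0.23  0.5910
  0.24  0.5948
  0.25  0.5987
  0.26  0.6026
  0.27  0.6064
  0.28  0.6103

$54.59

T = 1.5;  σ√T = 0.4042
d₁ = [ln(340/350) + (0.039 − 0.012 + ½·0.33²)·1.5] / (σ√T) = (-0.0290 + 0.1222) / 0.4042 = 0.2306 → 0.23
d₂ = 0.2306 − 0.4042 = -0.1736 → -0.17
e^(−qT) = e^(−0.012·1.5) = 0.9822;  e^(−rT) = e^(−0.039·1.5) = 0.9432
N(d₁) = N(0.23) = 0.5910;  N(d₂) = N(-0.17) = 0.4325
C = 340·0.9822·0.5910 − 350·0.9432·0.4325 = 197.3633 − 142.7769 = 54.5864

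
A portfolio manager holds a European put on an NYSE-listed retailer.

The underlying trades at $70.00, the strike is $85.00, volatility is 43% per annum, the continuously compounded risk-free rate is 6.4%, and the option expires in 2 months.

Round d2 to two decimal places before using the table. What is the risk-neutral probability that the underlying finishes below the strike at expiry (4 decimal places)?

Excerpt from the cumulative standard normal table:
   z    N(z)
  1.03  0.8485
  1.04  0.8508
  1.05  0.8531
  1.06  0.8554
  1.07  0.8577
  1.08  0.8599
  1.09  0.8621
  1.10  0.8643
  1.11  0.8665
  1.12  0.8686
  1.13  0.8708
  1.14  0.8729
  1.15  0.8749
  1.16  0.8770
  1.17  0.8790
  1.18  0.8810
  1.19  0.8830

0.8708

T = 0.1667;  σ√T = 0.1755
d₁ = [ln(70/85) + (0.064 + ½·0.43²)·0.1667] / (σ√T) = (-0.1942 + 0.0261) / 0.1755 = -0.9575 → -0.96
d₂ = -0.9575 − 0.1755 = -1.1330 → -1.13
Risk-neutral Pr[S_T < K] = N(−d₂) = N(1.13) = 0.8708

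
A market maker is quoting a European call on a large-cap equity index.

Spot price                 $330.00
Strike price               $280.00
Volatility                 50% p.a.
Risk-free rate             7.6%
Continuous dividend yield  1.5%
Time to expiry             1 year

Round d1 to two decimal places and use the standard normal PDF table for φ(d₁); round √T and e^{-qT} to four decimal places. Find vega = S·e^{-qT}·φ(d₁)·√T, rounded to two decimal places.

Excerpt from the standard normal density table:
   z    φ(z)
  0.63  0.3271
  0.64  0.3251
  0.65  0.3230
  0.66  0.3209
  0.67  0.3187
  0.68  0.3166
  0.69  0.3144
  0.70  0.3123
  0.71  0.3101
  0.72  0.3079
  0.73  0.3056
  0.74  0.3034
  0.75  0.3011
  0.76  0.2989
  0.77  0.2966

101.52

σ√T = 0.5·√1 = 0.5000
d₁ = [ln(330/280) + (0.076 − 0.015 + 0.5²/2)·1] / 0.5000 = [0.1643 + 0.1860] / 0.5000 = 0.7006 ⇒ 0.70
√T = √1 = 1.0000
φ(d₁) = φ(0.70) = 0.3123
exp(−qT) = exp(−0.015·1) = 0.9851
vega = S·exp(−qT)·φ(d₁)·√T = 330·0.9851·0.3123·1.0000 = 101.5234
(Vega is the same for a European call and put with the same parameters.)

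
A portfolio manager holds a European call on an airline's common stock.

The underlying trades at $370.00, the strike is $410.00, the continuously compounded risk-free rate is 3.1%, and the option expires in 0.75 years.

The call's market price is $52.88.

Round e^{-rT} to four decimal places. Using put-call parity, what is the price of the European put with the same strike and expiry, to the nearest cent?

$83.45

exp(−rT) = exp(−0.031·0.75) = 0.9770
Put-call parity: C − P = S − K·e^(−rT) = 370 − 410·0.9770 = 370 − 400.5700 = -30.5700
P = C − (C − P) = 52.88 − (-30.5700) = 83.4500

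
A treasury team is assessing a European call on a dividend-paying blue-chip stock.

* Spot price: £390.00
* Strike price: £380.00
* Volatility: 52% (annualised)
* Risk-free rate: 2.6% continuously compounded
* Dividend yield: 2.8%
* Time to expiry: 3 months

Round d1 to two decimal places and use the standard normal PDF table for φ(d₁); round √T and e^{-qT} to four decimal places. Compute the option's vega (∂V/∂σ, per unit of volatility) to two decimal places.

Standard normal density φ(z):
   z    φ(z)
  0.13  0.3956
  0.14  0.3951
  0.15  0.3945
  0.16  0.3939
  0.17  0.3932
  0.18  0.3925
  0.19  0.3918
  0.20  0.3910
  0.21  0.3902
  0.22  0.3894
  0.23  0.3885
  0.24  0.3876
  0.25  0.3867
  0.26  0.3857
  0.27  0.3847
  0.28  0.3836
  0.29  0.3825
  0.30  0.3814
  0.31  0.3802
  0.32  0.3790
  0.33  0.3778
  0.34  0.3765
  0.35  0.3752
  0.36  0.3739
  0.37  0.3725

σ√T = 0.52 × 0.5000 = 0.2600
d₁ = [ln(390/380) + (0.026 − 0.028 + 0.52²/2)·0.25] / 0.2600 = [0.0260 + 0.0333] / 0.2600 = 0.2280 ⇒ 0.23
√T = √0.25 = 0.5000
φ(d₁) = φ(0.23) = 0.3885
exp(−qT) = exp(−0.028·0.25) = 0.9930
vega = S·exp(−qT)·φ(d₁)·√T = 390·0.9930·0.3885·0.5000 = 75.2272
(The put has the same vega.)

75.23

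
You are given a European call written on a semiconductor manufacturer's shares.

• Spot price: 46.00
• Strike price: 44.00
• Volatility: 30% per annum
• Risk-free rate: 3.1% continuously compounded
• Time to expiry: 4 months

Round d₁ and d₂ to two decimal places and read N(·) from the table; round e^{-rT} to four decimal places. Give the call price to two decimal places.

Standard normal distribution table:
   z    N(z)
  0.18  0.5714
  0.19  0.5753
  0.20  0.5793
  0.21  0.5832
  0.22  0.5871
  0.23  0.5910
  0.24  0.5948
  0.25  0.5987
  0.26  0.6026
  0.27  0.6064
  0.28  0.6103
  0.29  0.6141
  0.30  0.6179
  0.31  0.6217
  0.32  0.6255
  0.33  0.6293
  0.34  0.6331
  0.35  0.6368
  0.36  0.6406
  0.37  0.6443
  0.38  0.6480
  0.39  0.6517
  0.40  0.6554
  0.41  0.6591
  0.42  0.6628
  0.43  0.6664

4.41

σ√T = 0.3·√0.3333 = 0.1732
d₁ = [ln(46/44) + (0.031 + ½·0.3²)·0.3333] / (σ√T) = (0.0445 + 0.0253) / 0.1732 = 0.4029 which rounds to 0.40
d₂ = 0.4029 − 0.1732 = 0.2297 which rounds to 0.23
exp(−rT) = exp(−0.031·0.3333) = 0.9897
N(d₁) = N(0.40) = 0.6554;  N(d₂) = N(0.23) = 0.5910
C = 46·0.6554 − 44·0.9897·0.5910 = 30.1484 − 25.7362 = 4.4122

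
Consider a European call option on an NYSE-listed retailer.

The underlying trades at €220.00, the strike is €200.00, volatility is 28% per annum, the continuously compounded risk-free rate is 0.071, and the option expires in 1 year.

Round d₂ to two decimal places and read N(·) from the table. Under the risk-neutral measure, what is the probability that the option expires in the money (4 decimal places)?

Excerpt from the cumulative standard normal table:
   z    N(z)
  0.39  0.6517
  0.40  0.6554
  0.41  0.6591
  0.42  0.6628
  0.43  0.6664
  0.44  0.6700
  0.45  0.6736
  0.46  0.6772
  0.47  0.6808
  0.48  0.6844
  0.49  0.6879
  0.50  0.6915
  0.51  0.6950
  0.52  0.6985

σ√T = 0.28·√1 = 0.2800
d₁ = [ln(220/200) + (0.071 + 0.28²/2)·1] / 0.2800 = [0.0953 + 0.1102] / 0.2800 = 0.7340 → 0.73
d₂ = d₁ − σ√T = 0.7340 − 0.2800 = 0.4540 → 0.45
Risk-neutral Pr[S_T > K] = N(d₂) = N(0.45) = 0.6736

0.6736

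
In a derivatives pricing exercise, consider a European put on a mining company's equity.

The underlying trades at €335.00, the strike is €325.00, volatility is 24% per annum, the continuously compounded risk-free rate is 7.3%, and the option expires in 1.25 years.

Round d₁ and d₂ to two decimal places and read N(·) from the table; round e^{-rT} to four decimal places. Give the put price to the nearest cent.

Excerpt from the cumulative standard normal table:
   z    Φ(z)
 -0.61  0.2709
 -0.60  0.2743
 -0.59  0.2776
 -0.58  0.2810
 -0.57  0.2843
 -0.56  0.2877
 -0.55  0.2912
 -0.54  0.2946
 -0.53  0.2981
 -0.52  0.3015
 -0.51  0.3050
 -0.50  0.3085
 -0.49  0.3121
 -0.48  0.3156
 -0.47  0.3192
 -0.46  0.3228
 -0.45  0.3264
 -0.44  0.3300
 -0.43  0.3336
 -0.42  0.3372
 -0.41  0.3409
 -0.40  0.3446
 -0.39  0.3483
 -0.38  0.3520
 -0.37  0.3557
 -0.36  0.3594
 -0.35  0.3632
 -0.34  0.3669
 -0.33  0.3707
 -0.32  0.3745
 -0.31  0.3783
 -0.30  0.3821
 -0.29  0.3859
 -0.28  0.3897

T = 1.25;  σ√T = 0.2683
d₁ = [ln(335/325) + (0.073 + 0.24²/2)·1.25] / 0.2683 = [0.0303 + 0.1273] / 0.2683 = 0.5872 which rounds to 0.59
d₂ = d₁ − σ√T = 0.5872 − 0.2683 = 0.3188 which rounds to 0.32
e^(−rT) = e^(−0.073·1.25) = 0.9128
P = 325·0.9128·N(-0.32) − 335·N(-0.59) = 325·0.9128·0.3745 − 335·0.2776 = 111.0992 − 92.9960 = 18.1032

€18.10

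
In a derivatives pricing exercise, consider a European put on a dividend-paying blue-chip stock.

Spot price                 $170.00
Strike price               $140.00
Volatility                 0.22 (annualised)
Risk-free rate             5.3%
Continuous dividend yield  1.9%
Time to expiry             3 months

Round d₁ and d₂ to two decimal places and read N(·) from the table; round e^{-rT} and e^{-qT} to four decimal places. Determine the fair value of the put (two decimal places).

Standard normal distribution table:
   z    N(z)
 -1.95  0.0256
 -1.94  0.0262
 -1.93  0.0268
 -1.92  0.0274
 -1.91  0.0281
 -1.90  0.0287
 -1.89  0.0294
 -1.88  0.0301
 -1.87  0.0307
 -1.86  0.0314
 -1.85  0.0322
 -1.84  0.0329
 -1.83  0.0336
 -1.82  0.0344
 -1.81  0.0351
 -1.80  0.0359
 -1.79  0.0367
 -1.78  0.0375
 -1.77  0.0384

σ√T = 0.22 × 0.5000 = 0.1100
d₁ = [ln(170/140) + (0.053 − 0.019 + 0.22²/2)·0.25] / 0.1100 = [0.1942 + 0.0146] / 0.1100 = 1.8973 which rounds to 1.90
d₂ = d₁ − σ√T = 1.8973 − 0.1100 = 1.7873 which rounds to 1.79
exp(−qT) = exp(−0.019·0.25) = 0.9953;  exp(−rT) = exp(−0.053·0.25) = 0.9868
N(−d₂) = N(-1.79) = 0.0367;  N(−d₁) = N(-1.90) = 0.0287
P = 140·0.9868·0.0367 − 170·0.9953·0.0287 = 5.0702 − 4.8561 = 0.2141

$0.21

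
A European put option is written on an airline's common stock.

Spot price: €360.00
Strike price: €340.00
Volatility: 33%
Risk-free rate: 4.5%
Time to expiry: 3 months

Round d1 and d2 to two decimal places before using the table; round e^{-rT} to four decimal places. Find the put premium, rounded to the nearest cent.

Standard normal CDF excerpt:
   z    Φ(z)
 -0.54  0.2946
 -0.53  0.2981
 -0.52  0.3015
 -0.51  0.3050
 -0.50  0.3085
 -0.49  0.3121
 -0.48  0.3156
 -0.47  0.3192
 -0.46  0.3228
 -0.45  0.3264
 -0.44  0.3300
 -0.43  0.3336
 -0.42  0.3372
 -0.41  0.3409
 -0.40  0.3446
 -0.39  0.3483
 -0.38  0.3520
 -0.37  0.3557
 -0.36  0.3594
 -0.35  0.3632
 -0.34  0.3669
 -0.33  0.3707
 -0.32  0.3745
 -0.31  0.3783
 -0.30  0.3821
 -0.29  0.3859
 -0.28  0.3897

€13.57

T = 0.25;  σ√T = 0.1650
d₁ = [ln(360/340) + (0.045 + ½·0.33²)·0.25] / (σ√T) = (0.0572 + 0.0249) / 0.1650 = 0.4971 which rounds to 0.50
d₂ = 0.4971 − 0.1650 = 0.3321 which rounds to 0.33
exp(−rT) = exp(−0.045·0.25) = 0.9888
N(−d₂) = N(-0.33) = 0.3707;  N(−d₁) = N(-0.50) = 0.3085
P = 340·0.9888·0.3707 − 360·0.3085 = 124.6264 − 111.0600 = 13.5664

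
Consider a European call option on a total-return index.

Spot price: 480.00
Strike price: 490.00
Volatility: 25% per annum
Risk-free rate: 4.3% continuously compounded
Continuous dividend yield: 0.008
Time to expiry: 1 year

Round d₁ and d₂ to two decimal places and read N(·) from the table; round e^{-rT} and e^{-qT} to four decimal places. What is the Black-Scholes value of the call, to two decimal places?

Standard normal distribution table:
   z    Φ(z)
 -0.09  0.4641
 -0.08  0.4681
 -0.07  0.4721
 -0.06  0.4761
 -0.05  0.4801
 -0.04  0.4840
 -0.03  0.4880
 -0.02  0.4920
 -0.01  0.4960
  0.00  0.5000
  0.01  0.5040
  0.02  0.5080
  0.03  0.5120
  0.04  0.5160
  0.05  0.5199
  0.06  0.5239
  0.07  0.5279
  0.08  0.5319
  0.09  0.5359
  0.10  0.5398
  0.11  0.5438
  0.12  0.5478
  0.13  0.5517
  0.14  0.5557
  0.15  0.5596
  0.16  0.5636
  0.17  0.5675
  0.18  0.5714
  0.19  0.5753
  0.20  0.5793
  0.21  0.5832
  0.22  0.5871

σ√T = 0.25 × 1.0000 = 0.2500
d₁ = [ln(480/490) + (0.043 − 0.008 + 0.25²/2)·1] / 0.2500 = [-0.0206 + 0.0663] / 0.2500 = 0.1825 which rounds to 0.18
d₂ = d₁ − σ√T = 0.1825 − 0.2500 = -0.0675 which rounds to -0.07
exp(−qT) = exp(−0.008·1) = 0.9920;  exp(−rT) = exp(−0.043·1) = 0.9579
N(d₁) = N(0.18) = 0.5714;  N(d₂) = N(-0.07) = 0.4721
C = 480·0.9920·0.5714 − 490·0.9579·0.4721 = 272.0778 − 221.5900 = 50.4878

50.49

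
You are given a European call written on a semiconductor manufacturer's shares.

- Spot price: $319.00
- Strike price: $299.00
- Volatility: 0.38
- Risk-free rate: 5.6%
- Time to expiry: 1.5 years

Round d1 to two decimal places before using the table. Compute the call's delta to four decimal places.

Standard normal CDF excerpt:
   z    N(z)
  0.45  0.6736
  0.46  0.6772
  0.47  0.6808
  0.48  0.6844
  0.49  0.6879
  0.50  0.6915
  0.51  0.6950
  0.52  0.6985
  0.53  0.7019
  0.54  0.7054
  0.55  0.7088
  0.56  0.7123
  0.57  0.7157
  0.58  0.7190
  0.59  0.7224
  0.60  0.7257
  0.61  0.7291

σ√T = 0.38 × 1.2247 = 0.4654
d₁ = [ln(319/299) + (0.056 + 0.38²/2)·1.5] / 0.4654 = [0.0647 + 0.1923] / 0.4654 = 0.5523 ≈ 0.55
N(d₁) = N(0.55) = 0.7088
Δ_call = N(d₁) = 0.7088

0.7088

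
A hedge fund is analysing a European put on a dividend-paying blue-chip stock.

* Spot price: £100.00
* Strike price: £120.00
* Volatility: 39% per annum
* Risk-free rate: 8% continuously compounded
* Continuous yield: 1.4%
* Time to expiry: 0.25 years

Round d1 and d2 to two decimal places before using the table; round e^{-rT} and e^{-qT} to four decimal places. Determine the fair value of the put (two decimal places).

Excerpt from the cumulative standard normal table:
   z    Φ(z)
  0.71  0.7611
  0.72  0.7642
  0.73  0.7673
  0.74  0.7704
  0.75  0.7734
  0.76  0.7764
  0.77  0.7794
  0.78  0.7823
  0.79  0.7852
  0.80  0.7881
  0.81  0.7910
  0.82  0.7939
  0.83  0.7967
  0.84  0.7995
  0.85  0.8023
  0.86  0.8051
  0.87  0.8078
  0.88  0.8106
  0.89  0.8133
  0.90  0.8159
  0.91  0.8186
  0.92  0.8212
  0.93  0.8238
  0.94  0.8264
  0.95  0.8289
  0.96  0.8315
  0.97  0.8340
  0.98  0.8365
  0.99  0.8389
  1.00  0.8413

£20.43

σ√T = 0.39·√0.25 = 0.1950
d₁ = [ln(100/120) + (0.08 − 0.014 + 0.39²/2)·0.25] / 0.1950 = [-0.1823 + 0.0355] / 0.1950 = -0.7529 ≈ -0.75
d₂ = d₁ − σ√T = -0.7529 − 0.1950 = -0.9479 ≈ -0.95
exp(−qT) = exp(−0.014·0.25) = 0.9965;  exp(−rT) = exp(−0.08·0.25) = 0.9802
P = 120·0.9802·N(0.95) − 100·0.9965·N(0.75) = 120·0.9802·0.8289 − 100·0.9965·0.7734 = 97.4985 − 77.0693 = 20.4292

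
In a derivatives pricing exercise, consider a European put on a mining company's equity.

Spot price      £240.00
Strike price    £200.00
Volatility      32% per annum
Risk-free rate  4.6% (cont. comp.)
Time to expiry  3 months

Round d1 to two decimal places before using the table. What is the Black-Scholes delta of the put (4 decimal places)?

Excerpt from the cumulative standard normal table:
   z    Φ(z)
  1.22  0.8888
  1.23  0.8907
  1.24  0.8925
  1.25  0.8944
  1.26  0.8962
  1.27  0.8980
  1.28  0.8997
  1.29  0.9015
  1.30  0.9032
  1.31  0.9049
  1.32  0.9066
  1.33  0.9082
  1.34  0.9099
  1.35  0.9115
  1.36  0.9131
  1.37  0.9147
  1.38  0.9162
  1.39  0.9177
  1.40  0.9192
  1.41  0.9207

T = 0.25;  σ√T = 0.1600
d₁ = [ln(240/200) + (0.046 + 0.32²/2)·0.25] / 0.1600 = [0.1823 + 0.0243] / 0.1600 = 1.2914 ≈ 1.29
N(d₁) = N(1.29) = 0.9015
Δ_put = N(d₁) − 1 = 0.9015 − 1 = -0.0985

-0.0985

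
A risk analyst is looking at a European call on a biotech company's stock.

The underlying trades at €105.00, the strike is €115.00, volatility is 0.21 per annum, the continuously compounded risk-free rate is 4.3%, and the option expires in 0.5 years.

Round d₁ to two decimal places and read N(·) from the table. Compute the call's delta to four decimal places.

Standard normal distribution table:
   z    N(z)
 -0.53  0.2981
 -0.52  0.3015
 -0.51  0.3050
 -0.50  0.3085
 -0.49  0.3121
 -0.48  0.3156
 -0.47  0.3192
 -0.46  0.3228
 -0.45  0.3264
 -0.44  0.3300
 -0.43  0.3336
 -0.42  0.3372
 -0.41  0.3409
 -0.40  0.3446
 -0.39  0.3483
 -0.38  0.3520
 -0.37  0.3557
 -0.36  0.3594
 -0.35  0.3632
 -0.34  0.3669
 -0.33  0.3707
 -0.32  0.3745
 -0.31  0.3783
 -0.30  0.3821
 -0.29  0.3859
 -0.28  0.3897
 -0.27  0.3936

0.3483

σ√T = 0.21 × 0.7071 = 0.1485
ln(S/K) + (r + σ²/2)T = ln(105/115) + (0.043 + 0.21²/2)·0.5 = -0.0910 + 0.0325 = -0.0584
d₁ = -0.0584 / 0.1485 = -0.3936 ⇒ -0.39
N(d₁) = N(-0.39) = 0.3483
Δ_call = N(d₁) = 0.3483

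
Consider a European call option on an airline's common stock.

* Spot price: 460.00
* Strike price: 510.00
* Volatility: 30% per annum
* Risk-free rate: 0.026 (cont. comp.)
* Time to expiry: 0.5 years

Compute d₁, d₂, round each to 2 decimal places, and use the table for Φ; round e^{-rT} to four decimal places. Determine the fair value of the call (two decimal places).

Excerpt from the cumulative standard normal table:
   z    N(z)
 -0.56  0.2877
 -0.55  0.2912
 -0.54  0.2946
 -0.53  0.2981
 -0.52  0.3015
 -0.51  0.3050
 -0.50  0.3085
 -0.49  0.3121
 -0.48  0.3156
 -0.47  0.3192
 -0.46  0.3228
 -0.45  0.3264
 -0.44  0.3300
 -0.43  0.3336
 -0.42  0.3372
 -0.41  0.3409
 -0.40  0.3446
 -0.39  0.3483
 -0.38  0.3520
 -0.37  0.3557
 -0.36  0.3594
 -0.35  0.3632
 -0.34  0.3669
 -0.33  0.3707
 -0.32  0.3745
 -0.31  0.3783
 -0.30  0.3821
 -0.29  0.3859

σ√T = 0.3 × 0.7071 = 0.2121
d₁ = [ln(460/510) + (0.026 + 0.3²/2)·0.5] / 0.2121 = [-0.1032 + 0.0355] / 0.2121 = -0.3191 ≈ -0.32
d₂ = d₁ − σ√T = -0.3191 − 0.2121 = -0.5312 ≈ -0.53
exp(−rT) = exp(−0.026·0.5) = 0.9871
N(d₁) = N(-0.32) = 0.3745;  N(d₂) = N(-0.53) = 0.2981
C = 460·0.3745 − 510·0.9871·0.2981 = 172.2700 − 150.0698 = 22.2002

22.20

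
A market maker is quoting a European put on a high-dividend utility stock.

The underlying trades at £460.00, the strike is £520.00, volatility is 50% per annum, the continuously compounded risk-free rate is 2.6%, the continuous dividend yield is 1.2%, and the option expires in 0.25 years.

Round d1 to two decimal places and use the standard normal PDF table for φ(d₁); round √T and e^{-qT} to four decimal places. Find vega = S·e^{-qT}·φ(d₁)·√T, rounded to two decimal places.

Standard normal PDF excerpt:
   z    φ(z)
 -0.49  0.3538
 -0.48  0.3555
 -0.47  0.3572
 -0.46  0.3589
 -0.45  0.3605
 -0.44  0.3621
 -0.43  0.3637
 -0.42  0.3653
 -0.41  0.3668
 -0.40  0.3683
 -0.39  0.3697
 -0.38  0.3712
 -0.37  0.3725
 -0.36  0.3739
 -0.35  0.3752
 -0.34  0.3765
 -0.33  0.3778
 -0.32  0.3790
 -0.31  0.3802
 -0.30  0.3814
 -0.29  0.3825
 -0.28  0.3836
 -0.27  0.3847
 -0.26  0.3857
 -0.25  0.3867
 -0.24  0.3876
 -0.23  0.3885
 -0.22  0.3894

σ√T = 0.5·√0.25 = 0.2500
ln(S/K) + (r − q + σ²/2)T = ln(460/520) + (0.026 − 0.012 + 0.5²/2)·0.25 = -0.1226 + 0.0348 = -0.0879
d₁ = -0.0879 / 0.2500 = -0.3514 ⇒ -0.35
√T = √0.25 = 0.5000
φ(d₁) = φ(-0.35) = 0.3752
e^(−qT) = e^(−0.012·0.25) = 0.9970
vega = S·e^(−qT)·φ(d₁)·√T = 460·0.9970·0.3752·0.5000 = 86.0371
(Call and put vega coincide under Black-Scholes.)

86.04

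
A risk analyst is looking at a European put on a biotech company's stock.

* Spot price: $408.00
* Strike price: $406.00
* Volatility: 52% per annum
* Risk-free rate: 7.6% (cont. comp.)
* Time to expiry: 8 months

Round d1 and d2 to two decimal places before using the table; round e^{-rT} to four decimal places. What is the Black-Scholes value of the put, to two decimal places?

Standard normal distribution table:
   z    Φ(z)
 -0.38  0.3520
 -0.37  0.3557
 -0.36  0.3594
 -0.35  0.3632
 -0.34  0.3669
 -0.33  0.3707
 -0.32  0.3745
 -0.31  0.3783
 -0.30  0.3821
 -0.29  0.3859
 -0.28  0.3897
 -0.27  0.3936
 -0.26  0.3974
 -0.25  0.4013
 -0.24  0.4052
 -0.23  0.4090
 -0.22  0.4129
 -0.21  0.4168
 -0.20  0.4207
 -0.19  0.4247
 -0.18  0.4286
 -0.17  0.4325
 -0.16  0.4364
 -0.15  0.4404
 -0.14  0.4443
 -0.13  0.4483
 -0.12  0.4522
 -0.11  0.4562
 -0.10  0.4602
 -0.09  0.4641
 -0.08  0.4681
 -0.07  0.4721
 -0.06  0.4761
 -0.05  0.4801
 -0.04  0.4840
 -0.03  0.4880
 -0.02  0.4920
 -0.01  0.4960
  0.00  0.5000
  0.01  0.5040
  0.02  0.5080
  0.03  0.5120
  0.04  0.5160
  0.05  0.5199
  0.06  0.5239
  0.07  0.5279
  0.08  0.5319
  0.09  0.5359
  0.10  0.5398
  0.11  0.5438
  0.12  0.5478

$55.59

σ√T = 0.52 × 0.8165 = 0.4246
d₁ = [ln(408/406) + (0.076 + 0.52²/2)·0.6667] / 0.4246 = [0.0049 + 0.1408] / 0.4246 = 0.3432 ⇒ 0.34
d₂ = d₁ − σ√T = 0.3432 − 0.4246 = -0.0814 ⇒ -0.08
e^(−rT) = e^(−0.076·0.6667) = 0.9506
P = 406·0.9506·N(0.08) − 408·N(-0.34) = 406·0.9506·0.5319 − 408·0.3669 = 205.2834 − 149.6952 = 55.5882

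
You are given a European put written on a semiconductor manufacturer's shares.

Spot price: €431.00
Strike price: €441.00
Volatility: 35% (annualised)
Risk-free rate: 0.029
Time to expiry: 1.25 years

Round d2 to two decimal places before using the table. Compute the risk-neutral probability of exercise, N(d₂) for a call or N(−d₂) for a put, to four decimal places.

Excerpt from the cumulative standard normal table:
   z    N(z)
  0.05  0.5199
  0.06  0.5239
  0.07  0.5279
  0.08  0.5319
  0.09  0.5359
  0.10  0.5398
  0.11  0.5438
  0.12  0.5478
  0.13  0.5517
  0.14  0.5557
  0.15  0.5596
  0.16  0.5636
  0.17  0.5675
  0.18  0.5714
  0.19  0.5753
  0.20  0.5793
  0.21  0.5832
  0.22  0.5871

0.5636

σ√T = 0.35 × 1.1180 = 0.3913
d₁ = [ln(431/441) + (0.029 + 0.35²/2)·1.25] / 0.3913 = [-0.0229 + 0.1128] / 0.3913 = 0.2297 ≈ 0.23
d₂ = d₁ − σ√T = 0.2297 − 0.3913 = -0.1616 ≈ -0.16
Pr(exercise) under Q = N(−d₂) = N(0.16) = 0.5636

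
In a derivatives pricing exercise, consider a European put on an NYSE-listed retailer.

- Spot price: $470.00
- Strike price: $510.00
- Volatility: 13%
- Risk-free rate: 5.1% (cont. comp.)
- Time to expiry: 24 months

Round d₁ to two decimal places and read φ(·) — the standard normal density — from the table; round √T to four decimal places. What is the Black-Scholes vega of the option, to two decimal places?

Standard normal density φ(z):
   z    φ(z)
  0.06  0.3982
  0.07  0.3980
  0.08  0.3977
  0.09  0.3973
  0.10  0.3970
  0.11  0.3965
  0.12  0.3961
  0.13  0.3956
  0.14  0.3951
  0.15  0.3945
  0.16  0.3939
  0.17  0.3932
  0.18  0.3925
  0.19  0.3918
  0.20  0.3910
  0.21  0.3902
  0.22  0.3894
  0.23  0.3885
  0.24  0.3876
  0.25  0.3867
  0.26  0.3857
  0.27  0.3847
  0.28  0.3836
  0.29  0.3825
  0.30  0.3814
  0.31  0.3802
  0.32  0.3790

σ√T = 0.13·√2 = 0.1838
ln(S/K) + (r + σ²/2)T = ln(470/510) + (0.051 + 0.13²/2)·2 = -0.0817 + 0.1189 = 0.0372
d₁ = 0.0372 / 0.1838 = 0.2025 ≈ 0.20
√T = √2 = 1.4142
φ(d₁) = φ(0.20) = 0.3910
vega = S·φ(d₁)·√T = 470·0.3910·1.4142 = 259.8875
(Call and put vega coincide under Black-Scholes.)

259.89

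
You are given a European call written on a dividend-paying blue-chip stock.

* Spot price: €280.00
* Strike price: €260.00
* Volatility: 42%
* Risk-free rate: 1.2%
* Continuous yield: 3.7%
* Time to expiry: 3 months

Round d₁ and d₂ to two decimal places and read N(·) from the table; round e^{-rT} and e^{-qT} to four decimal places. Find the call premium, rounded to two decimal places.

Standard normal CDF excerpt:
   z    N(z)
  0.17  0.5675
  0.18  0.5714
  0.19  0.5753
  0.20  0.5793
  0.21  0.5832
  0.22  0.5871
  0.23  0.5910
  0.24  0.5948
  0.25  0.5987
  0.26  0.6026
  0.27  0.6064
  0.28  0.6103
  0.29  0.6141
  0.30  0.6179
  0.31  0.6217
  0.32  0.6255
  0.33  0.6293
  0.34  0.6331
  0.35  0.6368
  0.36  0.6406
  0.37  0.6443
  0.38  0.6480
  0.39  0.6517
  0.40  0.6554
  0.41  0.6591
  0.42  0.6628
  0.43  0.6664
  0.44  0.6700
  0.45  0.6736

€32.69

σ√T = 0.42·√0.25 = 0.2100
d₁ = [ln(280/260) + (0.012 − 0.037 + ½·0.42²)·0.25] / (σ√T) = (0.0741 + 0.0158) / 0.2100 = 0.4281 → 0.43
d₂ = 0.4281 − 0.2100 = 0.2181 → 0.22
exp(−qT) = exp(−0.037·0.25) = 0.9908;  exp(−rT) = exp(−0.012·0.25) = 0.9970
N(d₁) = N(0.43) = 0.6664;  N(d₂) = N(0.22) = 0.5871
C = 280·0.9908·0.6664 − 260·0.9970·0.5871 = 184.8754 − 152.1881 = 32.6873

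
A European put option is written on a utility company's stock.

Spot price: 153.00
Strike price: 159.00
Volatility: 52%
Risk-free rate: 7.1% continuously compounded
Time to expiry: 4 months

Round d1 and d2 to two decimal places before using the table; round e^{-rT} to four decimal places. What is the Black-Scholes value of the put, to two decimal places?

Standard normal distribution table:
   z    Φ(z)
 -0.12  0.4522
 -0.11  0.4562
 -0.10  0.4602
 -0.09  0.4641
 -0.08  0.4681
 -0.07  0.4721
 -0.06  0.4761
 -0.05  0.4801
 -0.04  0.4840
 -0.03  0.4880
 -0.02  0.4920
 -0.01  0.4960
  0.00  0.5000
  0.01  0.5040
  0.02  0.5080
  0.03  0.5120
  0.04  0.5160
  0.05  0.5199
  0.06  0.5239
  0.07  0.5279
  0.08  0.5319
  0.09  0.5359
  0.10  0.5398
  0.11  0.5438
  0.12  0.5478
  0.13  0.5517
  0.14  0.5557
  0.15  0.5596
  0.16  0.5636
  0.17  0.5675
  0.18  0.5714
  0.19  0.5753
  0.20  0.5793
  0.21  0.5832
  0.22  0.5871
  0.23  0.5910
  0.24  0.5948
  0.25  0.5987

19.54

T = 0.3333;  σ√T = 0.3002
ln(S/K) + (r + σ²/2)T = ln(153/159) + (0.071 + 0.52²/2)·0.3333 = -0.0385 + 0.0687 = 0.0303
d₁ = 0.0303 / 0.3002 = 0.1008 ⇒ 0.10
d₂ = d₁ − σ√T = 0.1008 − 0.3002 = -0.1994 ⇒ -0.20
e^(−rT) = e^(−0.071·0.3333) = 0.9766
N(−d₂) = N(0.20) = 0.5793;  N(−d₁) = N(-0.10) = 0.4602
P = 159·0.9766·0.5793 − 153·0.4602 = 89.9534 − 70.4106 = 19.5428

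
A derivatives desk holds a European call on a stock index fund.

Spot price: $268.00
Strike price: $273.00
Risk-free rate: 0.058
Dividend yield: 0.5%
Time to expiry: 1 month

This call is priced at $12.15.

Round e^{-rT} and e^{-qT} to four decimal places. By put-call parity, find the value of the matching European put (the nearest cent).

e^(−qT) = e^(−0.005·0.08333) = 0.9996;  e^(−rT) = e^(−0.058·0.08333) = 0.9952
Put-call parity: C − P = S·e^(−qT) − K·e^(−rT) = 268·0.9996 − 273·0.9952 = 267.8928 − 271.6896 = -3.7968
P = C − (C − P) = 12.15 − (-3.7968) = 15.9468

$15.95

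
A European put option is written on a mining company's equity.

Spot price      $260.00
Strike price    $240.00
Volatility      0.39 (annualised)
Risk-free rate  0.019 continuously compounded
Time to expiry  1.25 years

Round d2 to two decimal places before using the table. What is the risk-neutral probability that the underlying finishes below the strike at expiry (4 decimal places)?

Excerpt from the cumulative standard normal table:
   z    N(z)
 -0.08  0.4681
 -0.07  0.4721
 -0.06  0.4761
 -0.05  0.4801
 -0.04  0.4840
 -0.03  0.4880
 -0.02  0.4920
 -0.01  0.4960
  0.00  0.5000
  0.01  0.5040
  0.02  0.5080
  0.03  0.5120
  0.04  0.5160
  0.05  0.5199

0.4920

σ√T = 0.39 × 1.1180 = 0.4360
d₁ = [ln(260/240) + (0.019 + 0.39²/2)·1.25] / 0.4360 = [0.0800 + 0.1188] / 0.4360 = 0.4561 ⇒ 0.46
d₂ = d₁ − σ√T = 0.4561 − 0.4360 = 0.0200 ⇒ 0.02
Risk-neutral Pr[S_T < K] = N(−d₂) = N(-0.02) = 0.4920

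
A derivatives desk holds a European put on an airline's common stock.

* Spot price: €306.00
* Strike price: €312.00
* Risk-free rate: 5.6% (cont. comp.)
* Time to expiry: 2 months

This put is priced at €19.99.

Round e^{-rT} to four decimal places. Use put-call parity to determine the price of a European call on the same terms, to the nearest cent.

exp(−rT) = exp(−0.056·0.1667) = 0.9907
Put-call parity: C − P = S − K·e^(−rT) = 306 − 312·0.9907 = 306 − 309.0984 = -3.0984
C = P + (C − P) = 19.99 + (-3.0984) = 16.8916

€16.89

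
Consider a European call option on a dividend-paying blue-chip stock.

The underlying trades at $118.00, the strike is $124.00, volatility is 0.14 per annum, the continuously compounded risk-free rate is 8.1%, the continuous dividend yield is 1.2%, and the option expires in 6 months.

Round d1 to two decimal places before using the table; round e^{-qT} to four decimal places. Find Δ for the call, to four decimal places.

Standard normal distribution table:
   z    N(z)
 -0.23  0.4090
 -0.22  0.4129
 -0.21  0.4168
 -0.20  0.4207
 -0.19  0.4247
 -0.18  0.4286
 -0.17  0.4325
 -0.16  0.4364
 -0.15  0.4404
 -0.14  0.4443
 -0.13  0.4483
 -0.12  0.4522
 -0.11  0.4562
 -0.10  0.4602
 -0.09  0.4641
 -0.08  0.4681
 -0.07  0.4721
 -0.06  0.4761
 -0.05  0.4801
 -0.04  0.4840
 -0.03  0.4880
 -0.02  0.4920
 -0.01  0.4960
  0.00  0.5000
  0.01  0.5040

0.4574

σ√T = 0.14·√0.5 = 0.0990
d₁ = [ln(118/124) + (0.081 − 0.012 + 0.14²/2)·0.5] / 0.0990 = [-0.0496 + 0.0394] / 0.0990 = -0.1030 ⇒ -0.10
N(d₁) = N(-0.10) = 0.4602
Δ_call = exp(−qT)·N(d₁) = 0.9940·0.4602 = 0.4574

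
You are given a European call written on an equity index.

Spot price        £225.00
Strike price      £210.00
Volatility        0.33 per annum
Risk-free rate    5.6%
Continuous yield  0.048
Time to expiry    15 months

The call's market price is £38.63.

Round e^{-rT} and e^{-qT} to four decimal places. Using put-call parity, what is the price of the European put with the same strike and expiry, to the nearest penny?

£22.53

e^(−qT) = e^(−0.048·1.25) = 0.9418;  e^(−rT) = e^(−0.056·1.25) = 0.9324
Put-call parity: C − P = S·e^(−qT) − K·e^(−rT) = 225·0.9418 − 210·0.9324 = 211.9050 − 195.8040 = 16.1010
P = C − (C − P) = 38.63 − (16.1010) = 22.5290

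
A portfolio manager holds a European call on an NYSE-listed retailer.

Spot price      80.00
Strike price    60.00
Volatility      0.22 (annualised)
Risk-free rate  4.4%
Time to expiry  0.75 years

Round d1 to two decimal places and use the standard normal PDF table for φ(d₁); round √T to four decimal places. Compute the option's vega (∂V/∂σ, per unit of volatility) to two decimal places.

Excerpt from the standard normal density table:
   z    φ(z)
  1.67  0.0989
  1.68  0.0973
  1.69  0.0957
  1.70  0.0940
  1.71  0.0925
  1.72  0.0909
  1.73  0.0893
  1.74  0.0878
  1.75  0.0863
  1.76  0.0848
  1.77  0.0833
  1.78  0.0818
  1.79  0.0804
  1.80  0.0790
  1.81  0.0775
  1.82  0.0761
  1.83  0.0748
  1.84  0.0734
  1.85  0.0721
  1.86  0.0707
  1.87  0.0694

T = 0.75;  σ√T = 0.1905
d₁ = [ln(80/60) + (0.044 + 0.22²/2)·0.75] / 0.1905 = [0.2877 + 0.0512] / 0.1905 = 1.7784 which rounds to 1.78
√T = √0.75 = 0.8660
φ(d₁) = φ(1.78) = 0.0818
vega = S·φ(d₁)·√T = 80·0.0818·0.8660 = 5.6671
(Vega is the same for a European call and put with the same parameters.)

5.67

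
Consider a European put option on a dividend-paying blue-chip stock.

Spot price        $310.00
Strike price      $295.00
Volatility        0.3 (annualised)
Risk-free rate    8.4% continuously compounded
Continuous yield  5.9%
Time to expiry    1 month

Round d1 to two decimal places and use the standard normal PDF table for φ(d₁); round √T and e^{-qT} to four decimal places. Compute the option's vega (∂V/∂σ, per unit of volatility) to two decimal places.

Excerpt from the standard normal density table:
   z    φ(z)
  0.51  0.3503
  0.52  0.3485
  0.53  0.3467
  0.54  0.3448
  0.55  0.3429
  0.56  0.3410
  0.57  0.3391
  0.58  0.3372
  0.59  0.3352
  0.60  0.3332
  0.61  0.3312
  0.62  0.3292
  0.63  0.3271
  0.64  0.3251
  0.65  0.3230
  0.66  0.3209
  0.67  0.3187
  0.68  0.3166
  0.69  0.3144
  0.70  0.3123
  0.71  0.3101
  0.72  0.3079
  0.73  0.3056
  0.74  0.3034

28.95

σ√T = 0.3·√0.08333 = 0.0866
d₁ = [ln(310/295) + (0.084 − 0.059 + 0.3²/2)·0.08333] / 0.0866 = [0.0496 + 0.0058] / 0.0866 = 0.6401 → 0.64
√T = √0.08333 = 0.2887
φ(d₁) = φ(0.64) = 0.3251
exp(−qT) = exp(−0.059·0.08333) = 0.9951
vega = S·exp(−qT)·φ(d₁)·√T = 310·0.9951·0.3251·0.2887 = 28.9529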